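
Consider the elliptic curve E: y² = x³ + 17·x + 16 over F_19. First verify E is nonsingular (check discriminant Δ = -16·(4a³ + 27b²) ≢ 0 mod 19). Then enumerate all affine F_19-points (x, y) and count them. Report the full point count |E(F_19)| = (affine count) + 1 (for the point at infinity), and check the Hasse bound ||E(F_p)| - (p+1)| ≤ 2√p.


Affine points = {(0, 4), (0, 15), (2, 1), (2, 18), (5, 6), (5, 13), (6, 7), (6, 12), (9, 9), (9, 10), (15, 6), (15, 13), (18, 6), (18, 13)}; affine count = 14; |E(F_19)| = 15.

Discriminant check: Δ ∝ 4a³ + 27b² = 4·17³ + 27·16² = 4·4913 + 27·256 ≡ 2 (mod 19). Nonzero ⇒ E is nonsingular.
For each x ∈ F_19, compute rhs = x³ + 17·x + 16 mod 19, then count y ∈ F_19 with y² ≡ rhs.
  x = 0: rhs = 16, matching y values: 4, 15 (2 points).
  x = 1: rhs = 15, matching y values: none (0 points).
  x = 2: rhs = 1, matching y values: 1, 18 (2 points).
  x = 3: rhs = 18, matching y values: none (0 points).
  x = 4: rhs = 15, matching y values: none (0 points).
  x = 5: rhs = 17, matching y values: 6, 13 (2 points).
  x = 6: rhs = 11, matching y values: 7, 12 (2 points).
  x = 7: rhs = 3, matching y values: none (0 points).
  x = 8: rhs = 18, matching y values: none (0 points).
  x = 9: rhs = 5, matching y values: 9, 10 (2 points).
  x = 10: rhs = 8, matching y values: none (0 points).
  x = 11: rhs = 14, matching y values: none (0 points).
  x = 12: rhs = 10, matching y values: none (0 points).
  x = 13: rhs = 2, matching y values: none (0 points).
  x = 14: rhs = 15, matching y values: none (0 points).
  x = 15: rhs = 17, matching y values: 6, 13 (2 points).
  x = 16: rhs = 14, matching y values: none (0 points).
  x = 17: rhs = 12, matching y values: none (0 points).
  x = 18: rhs = 17, matching y values: 6, 13 (2 points).
Total affine count: 14.
Full point count |E(F_19)| = 14 + 1 = 15.
Hasse bound: |15 − (19+1)| = |-5| = 5 ≤ 2√19 ≈ 8.7178 ✓.


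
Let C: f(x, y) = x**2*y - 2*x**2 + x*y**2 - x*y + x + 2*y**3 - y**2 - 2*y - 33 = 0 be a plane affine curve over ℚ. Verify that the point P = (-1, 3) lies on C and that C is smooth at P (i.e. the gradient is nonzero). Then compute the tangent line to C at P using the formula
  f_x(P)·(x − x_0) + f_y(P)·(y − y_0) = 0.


Tangent line at P: 5*x + 42*y - 121 = 0.

Step 1: f(-1, 3) = 0, so P lies on C.
Step 2: partial derivatives
  f_x(x, y) = 2*x*y - 4*x + y**2 - y + 1, f_y(x, y) = x**2 + 2*x*y - x + 6*y**2 - 2*y - 2.
  f_x(P) = 5, f_y(P) = 42 (gradient nonzero, so P is smooth).
Step 3: tangent line at P: 5·(x − -1) + 42·(y − 3) = 0.
Expanding: 5*x + 42*y - 121 = 0.


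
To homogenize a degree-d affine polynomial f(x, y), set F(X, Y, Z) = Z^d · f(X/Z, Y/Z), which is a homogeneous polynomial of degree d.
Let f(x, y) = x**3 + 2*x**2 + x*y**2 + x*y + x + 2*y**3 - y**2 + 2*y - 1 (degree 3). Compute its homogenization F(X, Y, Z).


F(X, Y, Z) = X**3 + 2*X**2*Z + X*Y**2 + X*Y*Z + X*Z**2 + 2*Y**3 - Y**2*Z + 2*Y*Z**2 - Z**3

deg(f) = 3.
Substitute x = X/Z, y = Y/Z into f, then multiply by Z^3.
  monomial 1·x^3·y^0 ↦ 1·X^3·Y^0·Z^0.
  monomial 2·x^2·y^0 ↦ 2·X^2·Y^0·Z^1.
  monomial 1·x^1·y^2 ↦ 1·X^1·Y^2·Z^0.
  monomial 1·x^1·y^1 ↦ 1·X^1·Y^1·Z^1.
  monomial 1·x^1·y^0 ↦ 1·X^1·Y^0·Z^2.
  monomial 2·x^0·y^3 ↦ 2·X^0·Y^3·Z^0.
  monomial -1·x^0·y^2 ↦ -1·X^0·Y^2·Z^1.
  monomial 2·x^0·y^1 ↦ 2·X^0·Y^1·Z^2.
  monomial -1·x^0·y^0 ↦ -1·X^0·Y^0·Z^3.
Collecting: F(X, Y, Z) = X**3 + 2*X**2*Z + X*Y**2 + X*Y*Z + X*Z**2 + 2*Y**3 - Y**2*Z + 2*Y*Z**2 - Z**3.


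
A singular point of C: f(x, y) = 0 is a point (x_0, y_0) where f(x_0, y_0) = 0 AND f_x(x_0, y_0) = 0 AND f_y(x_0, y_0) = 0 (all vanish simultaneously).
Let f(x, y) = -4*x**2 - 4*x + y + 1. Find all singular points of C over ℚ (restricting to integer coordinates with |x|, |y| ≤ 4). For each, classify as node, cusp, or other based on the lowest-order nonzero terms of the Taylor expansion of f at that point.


No singular points in the scanned grid; C is smooth there.

Compute partial derivatives:
  f_x = -8*x - 4.
  f_y = 1.
f_y = 1 is a nonzero constant, so f_y never vanishes: no point (x, y) can satisfy f = f_x = f_y = 0. In particular no (x, y) ∈ {−4, ..., 4}² is singular; the curve is smooth.


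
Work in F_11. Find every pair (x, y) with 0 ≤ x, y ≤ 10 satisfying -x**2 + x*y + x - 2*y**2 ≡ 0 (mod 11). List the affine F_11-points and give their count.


Affine F_11-points: {(0, 0), (1, 0), (1, 6), (3, 8), (3, 10), (6, 6), (6, 8), (8, 5), (8, 10), (9, 5)}; count = 10.

For each of the 121 pairs (x, y) ∈ F_11², evaluate f(x, y) mod 11. Record the zeros.
  x = 0: [0↦0, 1↦9, 2↦3, 3↦4, 4↦1, 5↦5, 6↦5, 7↦1, 8↦4, 9↦3, 10↦9]  zeros at y ∈ {0}
  x = 1: [0↦0, 1↦10, 2↦5, 3↦7, 4↦5, 5↦10, 6↦0, 7↦8, 8↦1, 9↦1, 10↦8]  zeros at y ∈ {0, 6}
  x = 2: [0↦9, 1↦9, 2↦5, 3↦8, 4↦7, 5↦2, 6↦4, 7↦2, 8↦7, 9↦8, 10↦5]  zeros at y ∈ ∅
  x = 3: [0↦5, 1↦6, 2↦3, 3↦7, 4↦7, 5↦3, 6↦6, 7↦5, 8↦0, 9↦2, 10↦0]  zeros at y ∈ {8, 10}
  x = 4: [0↦10, 1↦1, 2↦10, 3↦4, 4↦5, 5↦2, 6↦6, 7↦6, 8↦2, 9↦5, 10↦4]  zeros at y ∈ ∅
  x = 5: [0↦2, 1↦5, 2↦4, 3↦10, 4↦1, 5↦10, 6↦4, 7↦5, 8↦2, 9↦6, 10↦6]  zeros at y ∈ ∅
  x = 6: [0↦3, 1↦7, 2↦7, 3↦3, 4↦6, 5↦5, 6↦0, 7↦2, 8↦0, 9↦5, 10↦6]  zeros at y ∈ {6, 8}
  x = 7: [0↦2, 1↦7, 2↦8, 3↦5, 4↦9, 5↦9, 6↦5, 7↦8, 8↦7, 9↦2, 10↦4]  zeros at y ∈ ∅
  x = 8: [0↦10, 1↦5, 2↦7, 3↦5, 4↦10, 5↦0, 6↦8, 7↦1, 8↦1, 9↦8, 10↦0]  zeros at y ∈ {5, 10}
  x = 9: [0↦5, 1↦1, 2↦4, 3↦3, 4↦9, 5↦0, 6↦9, 7↦3, 8↦4, 9↦1, 10↦5]  zeros at y ∈ {5}
  x = 10: [0↦9, 1↦6, 2↦10, 3↦10, 4↦6, 5↦9, 6↦8, 7↦3, 8↦5, 9↦3, 10↦8]  zeros at y ∈ ∅
Collecting zeros: affine points = {(0, 0), (1, 0), (1, 6), (3, 8), (3, 10), (6, 6), (6, 8), (8, 5), (8, 10), (9, 5)}.
Total count |C(F_11)_aff| = 10.


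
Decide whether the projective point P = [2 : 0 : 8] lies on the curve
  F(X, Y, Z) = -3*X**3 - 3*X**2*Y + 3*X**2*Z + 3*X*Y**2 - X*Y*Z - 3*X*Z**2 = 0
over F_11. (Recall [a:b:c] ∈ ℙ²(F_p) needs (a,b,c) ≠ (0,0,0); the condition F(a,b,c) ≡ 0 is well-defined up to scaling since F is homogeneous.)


F(2,0,8) ≡ 7 (mod 11); P is NOT on the curve.

Evaluate F(2, 0, 8) term-by-term (mod 11).
  -3*X**3 ↦ -3·8·1·1 = -24
  -3*X**2*Y ↦ -3·4·0·1 = 0
  3*X**2*Z ↦ 3·4·1·8 = 96
  3*X*Y**2 ↦ 3·2·0·1 = 0
  -X*Y*Z ↦ -1·2·0·8 = 0
  -3*X*Z**2 ↦ -3·2·1·64 = -384
Sum: F(2, 0, 8) = (-24) + (0) + (96) + (0) + (0) + (-384) = -312.
Reducing mod 11: -312 ≡ 7 (mod 11).
Since F(a, b, c) ≡ 7 ≠ 0 (mod 11), P does NOT lie on the curve.


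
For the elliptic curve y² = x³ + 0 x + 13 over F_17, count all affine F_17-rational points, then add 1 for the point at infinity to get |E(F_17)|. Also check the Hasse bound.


Affine points = {(0, 8), (0, 9), (2, 2), (2, 15), (4, 3), (4, 14), (5, 6), (5, 11), (6, 5), (6, 12), (7, 4), (7, 13), (8, 7), (8, 10), (11, 1), (11, 16), (13, 0)}; affine count = 17; |E(F_17)| = 18.

Discriminant check: Δ ∝ 4a³ + 27b² = 4·0³ + 27·13² = 4·0 + 27·169 ≡ 7 (mod 17). Nonzero ⇒ E is nonsingular.
For each x ∈ F_17, compute rhs = x³ + 0·x + 13 mod 17, then count y ∈ F_17 with y² ≡ rhs.
  x = 0: rhs = 13, matching y values: 8, 9 (2 points).
  x = 1: rhs = 14, matching y values: none (0 points).
  x = 2: rhs = 4, matching y values: 2, 15 (2 points).
  x = 3: rhs = 6, matching y values: none (0 points).
  x = 4: rhs = 9, matching y values: 3, 14 (2 points).
  x = 5: rhs = 2, matching y values: 6, 11 (2 points).
  x = 6: rhs = 8, matching y values: 5, 12 (2 points).
  x = 7: rhs = 16, matching y values: 4, 13 (2 points).
  x = 8: rhs = 15, matching y values: 7, 10 (2 points).
  x = 9: rhs = 11, matching y values: none (0 points).
  x = 10: rhs = 10, matching y values: none (0 points).
  x = 11: rhs = 1, matching y values: 1, 16 (2 points).
  x = 12: rhs = 7, matching y values: none (0 points).
  x = 13: rhs = 0, matching y values: 0 (1 points).
  x = 14: rhs = 3, matching y values: none (0 points).
  x = 15: rhs = 5, matching y values: none (0 points).
  x = 16: rhs = 12, matching y values: none (0 points).
Total affine count: 17.
Full point count |E(F_17)| = 17 + 1 = 18.
Hasse bound: |18 − (17+1)| = |0| = 0 ≤ 2√17 ≈ 8.2462 ✓.


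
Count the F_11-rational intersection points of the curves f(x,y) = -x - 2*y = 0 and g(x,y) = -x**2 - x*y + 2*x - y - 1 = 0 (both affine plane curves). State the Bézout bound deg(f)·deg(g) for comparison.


Common zeros: ∅; count = 0; Bézout bound = 2.

deg(f) = 1, deg(g) = 2, so Bézout bound = 2.
Scan x ∈ F_11. For each x, list the y ∈ F_11 with f(x, y) ≡ 0 and those with g(x, y) ≡ 0 (mod 11); the common zeros in that column are the intersection.
  x = 0: f ≡ 0 at y ∈ {0}; g ≡ 0 at y ∈ {10}; common: ∅.
  x = 1: f ≡ 0 at y ∈ {5}; g ≡ 0 at y ∈ {0}; common: ∅.
  x = 2: f ≡ 0 at y ∈ {10}; g ≡ 0 at y ∈ {7}; common: ∅.
  x = 3: f ≡ 0 at y ∈ {4}; g ≡ 0 at y ∈ {10}; common: ∅.
  x = 4: f ≡ 0 at y ∈ {9}; g ≡ 0 at y ∈ {7}; common: ∅.
  x = 5: f ≡ 0 at y ∈ {3}; g ≡ 0 at y ∈ {1}; common: ∅.
  x = 6: f ≡ 0 at y ∈ {8}; g ≡ 0 at y ∈ {9}; common: ∅.
  x = 7: f ≡ 0 at y ∈ {2}; g ≡ 0 at y ∈ {1}; common: ∅.
  x = 8: f ≡ 0 at y ∈ {7}; g ≡ 0 at y ∈ {8}; common: ∅.
  x = 9: f ≡ 0 at y ∈ {1}; g ≡ 0 at y ∈ {9}; common: ∅.
  x = 10: f ≡ 0 at y ∈ {6}; g ≡ 0 at y ∈ ∅; common: ∅.
Collecting: common zeros = ∅, so the count is 0.
Comparison with the Bézout bound: 0 ≤ 2 = deg(f)·deg(g), as expected for curves with no common component (the affine F_11-count falls short of the bound because intersections may lie at infinity, over extension fields, or carry multiplicity).


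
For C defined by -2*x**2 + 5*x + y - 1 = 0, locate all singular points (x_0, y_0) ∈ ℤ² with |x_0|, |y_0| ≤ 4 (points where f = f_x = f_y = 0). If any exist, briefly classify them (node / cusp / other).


No singular points in the scanned grid; C is smooth there.

Compute partial derivatives:
  f_x = 5 - 4*x.
  f_y = 1.
f_y = 1 is a nonzero constant, so f_y never vanishes: no point (x, y) can satisfy f = f_x = f_y = 0. In particular no (x, y) ∈ {−4, ..., 4}² is singular; the curve is smooth.


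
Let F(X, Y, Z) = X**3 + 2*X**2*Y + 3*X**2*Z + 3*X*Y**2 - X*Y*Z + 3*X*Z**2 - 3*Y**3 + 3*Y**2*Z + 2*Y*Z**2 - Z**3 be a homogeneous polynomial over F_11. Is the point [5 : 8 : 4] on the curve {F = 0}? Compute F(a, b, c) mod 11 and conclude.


F(5,8,4) ≡ 2 (mod 11); P is NOT on the curve.

Evaluate F(5, 8, 4) term-by-term (mod 11).
  X**3 ↦ 1·125·1·1 = 125
  2*X**2*Y ↦ 2·25·8·1 = 400
  3*X**2*Z ↦ 3·25·1·4 = 300
  3*X*Y**2 ↦ 3·5·64·1 = 960
  -X*Y*Z ↦ -1·5·8·4 = -160
  3*X*Z**2 ↦ 3·5·1·16 = 240
  -3*Y**3 ↦ -3·1·512·1 = -1536
  3*Y**2*Z ↦ 3·1·64·4 = 768
  2*Y*Z**2 ↦ 2·1·8·16 = 256
  -Z**3 ↦ -1·1·1·64 = -64
Sum: F(5, 8, 4) = (125) + (400) + (300) + (960) + (-160) + (240) + (-1536) + (768) + (256) + (-64) = 1289.
Reducing mod 11: 1289 ≡ 2 (mod 11).
Since F(a, b, c) ≡ 2 ≠ 0 (mod 11), P does NOT lie on the curve.


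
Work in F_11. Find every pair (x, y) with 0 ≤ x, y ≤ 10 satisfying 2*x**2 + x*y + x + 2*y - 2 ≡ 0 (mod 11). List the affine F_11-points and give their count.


Affine F_11-points: {(0, 1), (1, 7), (2, 9), (3, 5), (4, 9), (5, 5), (6, 7), (7, 2), (8, 2), (10, 1)}; count = 10.

For each of the 121 pairs (x, y) ∈ F_11², evaluate f(x, y) mod 11. Record the zeros.
  x = 0: [0↦9, 1↦0, 2↦2, 3↦4, 4↦6, 5↦8, 6↦10, 7↦1, 8↦3, 9↦5, 10↦7]  zeros at y ∈ {1}
  x = 1: [0↦1, 1↦4, 2↦7, 3↦10, 4↦2, 5↦5, 6↦8, 7↦0, 8↦3, 9↦6, 10↦9]  zeros at y ∈ {7}
  x = 2: [0↦8, 1↦1, 2↦5, 3↦9, 4↦2, 5↦6, 6↦10, 7↦3, 8↦7, 9↦0, 10↦4]  zeros at y ∈ {9}
  x = 3: [0↦8, 1↦2, 2↦7, 3↦1, 4↦6, 5↦0, 6↦5, 7↦10, 8↦4, 9↦9, 10↦3]  zeros at y ∈ {5}
  x = 4: [0↦1, 1↦7, 2↦2, 3↦8, 4↦3, 5↦9, 6↦4, 7↦10, 8↦5, 9↦0, 10↦6]  zeros at y ∈ {9}
  x = 5: [0↦9, 1↦5, 2↦1, 3↦8, 4↦4, 5↦0, 6↦7, 7↦3, 8↦10, 9↦6, 10↦2]  zeros at y ∈ {5}
  x = 6: [0↦10, 1↦7, 2↦4, 3↦1, 4↦9, 5↦6, 6↦3, 7↦0, 8↦8, 9↦5, 10↦2]  zeros at y ∈ {7}
  x = 7: [0↦4, 1↦2, 2↦0, 3↦9, 4↦7, 5↦5, 6↦3, 7↦1, 8↦10, 9↦8, 10↦6]  zeros at y ∈ {2}
  x = 8: [0↦2, 1↦1, 2↦0, 3↦10, 4↦9, 5↦8, 6↦7, 7↦6, 8↦5, 9↦4, 10↦3]  zeros at y ∈ {2}
  x = 9: [0↦4, 1↦4, 2↦4, 3↦4, 4↦4, 5↦4, 6↦4, 7↦4, 8↦4, 9↦4, 10↦4]  zeros at y ∈ ∅
  x = 10: [0↦10, 1↦0, 2↦1, 3↦2, 4↦3, 5↦4, 6↦5, 7↦6, 8↦7, 9↦8, 10↦9]  zeros at y ∈ {1}
Collecting zeros: affine points = {(0, 1), (1, 7), (2, 9), (3, 5), (4, 9), (5, 5), (6, 7), (7, 2), (8, 2), (10, 1)}.
Total count |C(F_11)_aff| = 10.


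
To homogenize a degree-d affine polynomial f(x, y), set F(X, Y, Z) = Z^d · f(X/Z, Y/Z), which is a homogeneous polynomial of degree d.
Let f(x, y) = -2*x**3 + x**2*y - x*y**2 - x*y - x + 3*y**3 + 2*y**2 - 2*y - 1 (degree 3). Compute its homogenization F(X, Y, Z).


F(X, Y, Z) = -2*X**3 + X**2*Y - X*Y**2 - X*Y*Z - X*Z**2 + 3*Y**3 + 2*Y**2*Z - 2*Y*Z**2 - Z**3

deg(f) = 3.
Substitute x = X/Z, y = Y/Z into f, then multiply by Z^3.
  monomial -2·x^3·y^0 ↦ -2·X^3·Y^0·Z^0.
  monomial 1·x^2·y^1 ↦ 1·X^2·Y^1·Z^0.
  monomial -1·x^1·y^2 ↦ -1·X^1·Y^2·Z^0.
  monomial -1·x^1·y^1 ↦ -1·X^1·Y^1·Z^1.
  monomial -1·x^1·y^0 ↦ -1·X^1·Y^0·Z^2.
  monomial 3·x^0·y^3 ↦ 3·X^0·Y^3·Z^0.
  monomial 2·x^0·y^2 ↦ 2·X^0·Y^2·Z^1.
  monomial -2·x^0·y^1 ↦ -2·X^0·Y^1·Z^2.
  monomial -1·x^0·y^0 ↦ -1·X^0·Y^0·Z^3.
Collecting: F(X, Y, Z) = -2*X**3 + X**2*Y - X*Y**2 - X*Y*Z - X*Z**2 + 3*Y**3 + 2*Y**2*Z - 2*Y*Z**2 - Z**3.


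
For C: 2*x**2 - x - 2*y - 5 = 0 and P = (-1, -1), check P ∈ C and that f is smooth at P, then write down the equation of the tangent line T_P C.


Tangent line at P: -5*x - 2*y - 7 = 0.

Step 1: f(-1, -1) = 0, so P lies on C.
Step 2: partial derivatives
  f_x(x, y) = 4*x - 1, f_y(x, y) = -2.
  f_x(P) = -5, f_y(P) = -2 (gradient nonzero, so P is smooth).
Step 3: tangent line at P: -5·(x − -1) + -2·(y − -1) = 0.
Expanding: -5*x - 2*y - 7 = 0.


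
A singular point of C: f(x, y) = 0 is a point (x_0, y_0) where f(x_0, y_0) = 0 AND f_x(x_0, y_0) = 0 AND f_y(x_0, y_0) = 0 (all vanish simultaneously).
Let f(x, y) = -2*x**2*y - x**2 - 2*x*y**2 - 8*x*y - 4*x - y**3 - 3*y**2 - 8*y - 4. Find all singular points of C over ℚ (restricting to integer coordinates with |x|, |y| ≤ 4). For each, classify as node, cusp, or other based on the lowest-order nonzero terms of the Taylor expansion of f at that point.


Singular points: {(-2, 0)}; classification: node.

Compute partial derivatives:
  f_x = -4*x*y - 2*x - 2*y**2 - 8*y - 4.
  f_y = -2*x**2 - 4*x*y - 8*x - 3*y**2 - 6*y - 8.
Scan x_0 ∈ {−4, ..., 4}. For each x_0, f_y(x_0, y) is a polynomial in y; find its integer roots y ∈ {−4, ..., 4}, then test f_x and f at those candidates.
  x = -4: f_y(-4, y) = -3*y**2 + 10*y - 8; vanishes at y ∈ {2}. (-4, 2): f_x = 12 ≠ 0.
  x = -3: f_y(-3, y) = -3*y**2 + 6*y - 2; no integer root y with |y| ≤ 4.
  x = -2: f_y(-2, y) = -3*y**2 + 2*y; vanishes at y ∈ {0}. (-2, 0): f_x = 0, f = 0 — SINGULAR.
  x = -1: f_y(-1, y) = -3*y**2 - 2*y - 2; no integer root y with |y| ≤ 4.
  x = 0: f_y(0, y) = -3*y**2 - 6*y - 8; no integer root y with |y| ≤ 4.
  x = 1: f_y(1, y) = -3*y**2 - 10*y - 18; no integer root y with |y| ≤ 4.
  x = 2: f_y(2, y) = -3*y**2 - 14*y - 32; no integer root y with |y| ≤ 4.
  x = 3: f_y(3, y) = -3*y**2 - 18*y - 50; no integer root y with |y| ≤ 4.
  x = 4: f_y(4, y) = -3*y**2 - 22*y - 72; no integer root y with |y| ≤ 4.
Only singular point on the grid: (-2, 0).
Classify: substitute x = -2 + u, y = 0 + v and expand: f = -2*u**2*v - u**2 - 2*u*v**2 - v**3 + v**2.
No constant or linear terms (consistent with a singular point). Quadratic part: -u**2 + v**2. Cubic part: -2*u**2*v - 2*u*v**2 - v**3.
The quadratic part v**2 - u**2 = (v − u)(v + u) splits into two distinct linear factors, so there are two distinct tangent lines y − 0 = ±(x − -2) — this is a node (ordinary double point).
Classification: node.


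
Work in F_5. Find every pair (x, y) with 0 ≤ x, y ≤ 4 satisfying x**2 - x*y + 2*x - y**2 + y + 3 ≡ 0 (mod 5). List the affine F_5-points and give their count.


Affine F_5-points: {(1, 1), (1, 4), (2, 2), (3, 1), (3, 2)}; count = 5.

For each of the 25 pairs (x, y) ∈ F_5², evaluate f(x, y) mod 5. Record the zeros.
  x = 0: [0↦3, 1↦3, 2↦1, 3↦2, 4↦1]  zeros at y ∈ ∅
  x = 1: [0↦1, 1↦0, 2↦2, 3↦2, 4↦0]  zeros at y ∈ {1, 4}
  x = 2: [0↦1, 1↦4, 2↦0, 3↦4, 4↦1]  zeros at y ∈ {2}
  x = 3: [0↦3, 1↦0, 2↦0, 3↦3, 4↦4]  zeros at y ∈ {1, 2}
  x = 4: [0↦2, 1↦3, 2↦2, 3↦4, 4↦4]  zeros at y ∈ ∅
Collecting zeros: affine points = {(1, 1), (1, 4), (2, 2), (3, 1), (3, 2)}.
Total count |C(F_5)_aff| = 5.


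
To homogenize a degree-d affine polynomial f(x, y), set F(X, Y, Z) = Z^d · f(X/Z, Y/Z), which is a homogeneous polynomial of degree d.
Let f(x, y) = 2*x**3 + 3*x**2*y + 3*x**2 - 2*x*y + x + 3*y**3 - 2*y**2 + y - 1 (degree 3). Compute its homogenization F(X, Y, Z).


F(X, Y, Z) = 2*X**3 + 3*X**2*Y + 3*X**2*Z - 2*X*Y*Z + X*Z**2 + 3*Y**3 - 2*Y**2*Z + Y*Z**2 - Z**3

deg(f) = 3.
Substitute x = X/Z, y = Y/Z into f, then multiply by Z^3.
  monomial 2·x^3·y^0 ↦ 2·X^3·Y^0·Z^0.
  monomial 3·x^2·y^1 ↦ 3·X^2·Y^1·Z^0.
  monomial 3·x^2·y^0 ↦ 3·X^2·Y^0·Z^1.
  monomial -2·x^1·y^1 ↦ -2·X^1·Y^1·Z^1.
  monomial 1·x^1·y^0 ↦ 1·X^1·Y^0·Z^2.
  monomial 3·x^0·y^3 ↦ 3·X^0·Y^3·Z^0.
  monomial -2·x^0·y^2 ↦ -2·X^0·Y^2·Z^1.
  monomial 1·x^0·y^1 ↦ 1·X^0·Y^1·Z^2.
  monomial -1·x^0·y^0 ↦ -1·X^0·Y^0·Z^3.
Collecting: F(X, Y, Z) = 2*X**3 + 3*X**2*Y + 3*X**2*Z - 2*X*Y*Z + X*Z**2 + 3*Y**3 - 2*Y**2*Z + Y*Z**2 - Z**3.


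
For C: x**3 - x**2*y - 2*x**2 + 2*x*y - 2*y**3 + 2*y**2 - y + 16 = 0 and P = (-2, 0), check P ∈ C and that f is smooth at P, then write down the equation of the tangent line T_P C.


Tangent line at P: 20*x - 9*y + 40 = 0.

Step 1: f(-2, 0) = 0, so P lies on C.
Step 2: partial derivatives
  f_x(x, y) = 3*x**2 - 2*x*y - 4*x + 2*y, f_y(x, y) = -x**2 + 2*x - 6*y**2 + 4*y - 1.
  f_x(P) = 20, f_y(P) = -9 (gradient nonzero, so P is smooth).
Step 3: tangent line at P: 20·(x − -2) + -9·(y − 0) = 0.
Expanding: 20*x - 9*y + 40 = 0.


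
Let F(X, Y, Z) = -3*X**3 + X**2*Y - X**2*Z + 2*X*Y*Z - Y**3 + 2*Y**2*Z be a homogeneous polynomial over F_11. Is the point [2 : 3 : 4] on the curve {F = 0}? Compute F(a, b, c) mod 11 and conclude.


F(2,3,4) ≡ 10 (mod 11); P is NOT on the curve.

Evaluate F(2, 3, 4) term-by-term (mod 11).
  -3*X**3 ↦ -3·8·1·1 = -24
  X**2*Y ↦ 1·4·3·1 = 12
  -X**2*Z ↦ -1·4·1·4 = -16
  2*X*Y*Z ↦ 2·2·3·4 = 48
  -Y**3 ↦ -1·1·27·1 = -27
  2*Y**2*Z ↦ 2·1·9·4 = 72
Sum: F(2, 3, 4) = (-24) + (12) + (-16) + (48) + (-27) + (72) = 65.
Reducing mod 11: 65 ≡ 10 (mod 11).
Since F(a, b, c) ≡ 10 ≠ 0 (mod 11), P does NOT lie on the curve.


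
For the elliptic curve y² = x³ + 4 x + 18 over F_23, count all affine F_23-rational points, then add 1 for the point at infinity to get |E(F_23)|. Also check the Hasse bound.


Affine points = {(0, 8), (0, 15), (1, 0), (4, 11), (4, 12), (5, 5), (5, 18), (9, 1), (9, 22), (10, 0), (11, 6), (11, 17), (12, 0), (13, 6), (13, 17), (14, 9), (14, 14), (15, 7), (15, 16), (17, 10), (17, 13), (20, 5), (20, 18), (21, 5), (21, 18), (22, 6), (22, 17)}; affine count = 27; |E(F_23)| = 28.

Discriminant check: Δ ∝ 4a³ + 27b² = 4·4³ + 27·18² = 4·64 + 27·324 ≡ 11 (mod 23). Nonzero ⇒ E is nonsingular.
For each x ∈ F_23, compute rhs = x³ + 4·x + 18 mod 23, then count y ∈ F_23 with y² ≡ rhs.
  x = 0: rhs = 18, matching y values: 8, 15 (2 points).
  x = 1: rhs = 0, matching y values: 0 (1 points).
  x = 2: rhs = 11, matching y values: none (0 points).
  x = 3: rhs = 11, matching y values: none (0 points).
  x = 4: rhs = 6, matching y values: 11, 12 (2 points).
  x = 5: rhs = 2, matching y values: 5, 18 (2 points).
  x = 6: rhs = 5, matching y values: none (0 points).
  x = 7: rhs = 21, matching y values: none (0 points).
  x = 8: rhs = 10, matching y values: none (0 points).
  x = 9: rhs = 1, matching y values: 1, 22 (2 points).
  x = 10: rhs = 0, matching y values: 0 (1 points).
  x = 11: rhs = 13, matching y values: 6, 17 (2 points).
  x = 12: rhs = 0, matching y values: 0 (1 points).
  x = 13: rhs = 13, matching y values: 6, 17 (2 points).
  x = 14: rhs = 12, matching y values: 9, 14 (2 points).
  x = 15: rhs = 3, matching y values: 7, 16 (2 points).
  x = 16: rhs = 15, matching y values: none (0 points).
  x = 17: rhs = 8, matching y values: 10, 13 (2 points).
  x = 18: rhs = 11, matching y values: none (0 points).
  x = 19: rhs = 7, matching y values: none (0 points).
  x = 20: rhs = 2, matching y values: 5, 18 (2 points).
  x = 21: rhs = 2, matching y values: 5, 18 (2 points).
  x = 22: rhs = 13, matching y values: 6, 17 (2 points).
Total affine count: 27.
Full point count |E(F_23)| = 27 + 1 = 28.
Hasse bound: |28 − (23+1)| = |4| = 4 ≤ 2√23 ≈ 9.5917 ✓.


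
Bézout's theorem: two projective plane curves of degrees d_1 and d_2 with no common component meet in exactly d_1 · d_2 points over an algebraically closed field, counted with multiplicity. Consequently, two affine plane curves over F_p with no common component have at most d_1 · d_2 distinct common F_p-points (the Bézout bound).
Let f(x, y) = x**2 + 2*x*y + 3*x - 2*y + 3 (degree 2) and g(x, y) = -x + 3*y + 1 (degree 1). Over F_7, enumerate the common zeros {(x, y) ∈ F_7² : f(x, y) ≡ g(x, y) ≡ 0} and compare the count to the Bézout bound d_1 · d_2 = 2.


Common zeros: {(1, 0), (5, 6)}; count = 2; Bézout bound = 2.

deg(f) = 2, deg(g) = 1, so Bézout bound = 2.
Scan x ∈ F_7. For each x, list the y ∈ F_7 with f(x, y) ≡ 0 and those with g(x, y) ≡ 0 (mod 7); the common zeros in that column are the intersection.
  x = 0: f ≡ 0 at y ∈ {5}; g ≡ 0 at y ∈ {2}; common: ∅.
  x = 1: f ≡ 0 at y ∈ {0, 1, 2, 3, 4, 5, 6}; g ≡ 0 at y ∈ {0}; common: {0}.
  x = 2: f ≡ 0 at y ∈ {4}; g ≡ 0 at y ∈ {5}; common: ∅.
  x = 3: f ≡ 0 at y ∈ {0}; g ≡ 0 at y ∈ {3}; common: ∅.
  x = 4: f ≡ 0 at y ∈ {3}; g ≡ 0 at y ∈ {1}; common: ∅.
  x = 5: f ≡ 0 at y ∈ {6}; g ≡ 0 at y ∈ {6}; common: {6}.
  x = 6: f ≡ 0 at y ∈ {2}; g ≡ 0 at y ∈ {4}; common: ∅.
Collecting: common zeros = {(1, 0), (5, 6)}, so the count is 2.
Comparison with the Bézout bound: 2 ≤ 2 = deg(f)·deg(g), as expected for curves with no common component (the bound is attained).


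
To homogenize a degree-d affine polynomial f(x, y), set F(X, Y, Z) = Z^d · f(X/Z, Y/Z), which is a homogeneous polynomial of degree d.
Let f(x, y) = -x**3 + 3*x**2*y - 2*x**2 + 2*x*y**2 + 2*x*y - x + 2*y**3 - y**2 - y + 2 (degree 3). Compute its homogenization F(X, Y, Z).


F(X, Y, Z) = -X**3 + 3*X**2*Y - 2*X**2*Z + 2*X*Y**2 + 2*X*Y*Z - X*Z**2 + 2*Y**3 - Y**2*Z - Y*Z**2 + 2*Z**3

deg(f) = 3.
Substitute x = X/Z, y = Y/Z into f, then multiply by Z^3.
  monomial -1·x^3·y^0 ↦ -1·X^3·Y^0·Z^0.
  monomial 3·x^2·y^1 ↦ 3·X^2·Y^1·Z^0.
  monomial -2·x^2·y^0 ↦ -2·X^2·Y^0·Z^1.
  monomial 2·x^1·y^2 ↦ 2·X^1·Y^2·Z^0.
  monomial 2·x^1·y^1 ↦ 2·X^1·Y^1·Z^1.
  monomial -1·x^1·y^0 ↦ -1·X^1·Y^0·Z^2.
  monomial 2·x^0·y^3 ↦ 2·X^0·Y^3·Z^0.
  monomial -1·x^0·y^2 ↦ -1·X^0·Y^2·Z^1.
  monomial -1·x^0·y^1 ↦ -1·X^0·Y^1·Z^2.
  monomial 2·x^0·y^0 ↦ 2·X^0·Y^0·Z^3.
Collecting: F(X, Y, Z) = -X**3 + 3*X**2*Y - 2*X**2*Z + 2*X*Y**2 + 2*X*Y*Z - X*Z**2 + 2*Y**3 - Y**2*Z - Y*Z**2 + 2*Z**3.


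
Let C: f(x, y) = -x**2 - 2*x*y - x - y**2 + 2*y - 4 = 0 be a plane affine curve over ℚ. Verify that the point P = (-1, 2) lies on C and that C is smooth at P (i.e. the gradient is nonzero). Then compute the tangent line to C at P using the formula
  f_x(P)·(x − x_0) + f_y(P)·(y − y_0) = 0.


Tangent line at P: -3*x - 3 = 0.

Step 1: f(-1, 2) = 0, so P lies on C.
Step 2: partial derivatives
  f_x(x, y) = -2*x - 2*y - 1, f_y(x, y) = -2*x - 2*y + 2.
  f_x(P) = -3, f_y(P) = 0 (gradient nonzero, so P is smooth).
Step 3: tangent line at P: -3·(x − -1) + 0·(y − 2) = 0.
Expanding: -3*x - 3 = 0.


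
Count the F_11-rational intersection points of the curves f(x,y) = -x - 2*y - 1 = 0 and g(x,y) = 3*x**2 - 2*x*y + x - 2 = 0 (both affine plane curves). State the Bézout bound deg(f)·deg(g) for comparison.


Common zeros: {(6, 2), (10, 0)}; count = 2; Bézout bound = 2.

deg(f) = 1, deg(g) = 2, so Bézout bound = 2.
Scan x ∈ F_11. For each x, list the y ∈ F_11 with f(x, y) ≡ 0 and those with g(x, y) ≡ 0 (mod 11); the common zeros in that column are the intersection.
  x = 0: f ≡ 0 at y ∈ {5}; g ≡ 0 at y ∈ ∅; common: ∅.
  x = 1: f ≡ 0 at y ∈ {10}; g ≡ 0 at y ∈ {1}; common: ∅.
  x = 2: f ≡ 0 at y ∈ {4}; g ≡ 0 at y ∈ {3}; common: ∅.
  x = 3: f ≡ 0 at y ∈ {9}; g ≡ 0 at y ∈ {1}; common: ∅.
  x = 4: f ≡ 0 at y ∈ {3}; g ≡ 0 at y ∈ {9}; common: ∅.
  x = 5: f ≡ 0 at y ∈ {8}; g ≡ 0 at y ∈ {10}; common: ∅.
  x = 6: f ≡ 0 at y ∈ {2}; g ≡ 0 at y ∈ {2}; common: {2}.
  x = 7: f ≡ 0 at y ∈ {7}; g ≡ 0 at y ∈ {3}; common: ∅.
  x = 8: f ≡ 0 at y ∈ {1}; g ≡ 0 at y ∈ {0}; common: ∅.
  x = 9: f ≡ 0 at y ∈ {6}; g ≡ 0 at y ∈ {9}; common: ∅.
  x = 10: f ≡ 0 at y ∈ {0}; g ≡ 0 at y ∈ {0}; common: {0}.
Collecting: common zeros = {(6, 2), (10, 0)}, so the count is 2.
Comparison with the Bézout bound: 2 ≤ 2 = deg(f)·deg(g), as expected for curves with no common component (the bound is attained).


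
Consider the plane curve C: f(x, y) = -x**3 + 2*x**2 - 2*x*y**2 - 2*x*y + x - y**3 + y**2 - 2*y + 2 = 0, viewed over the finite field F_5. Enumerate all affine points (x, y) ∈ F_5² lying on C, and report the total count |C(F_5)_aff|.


Affine F_5-points: {(0, 1), (3, 3), (3, 4)}; count = 3.

For each of the 25 pairs (x, y) ∈ F_5², evaluate f(x, y) mod 5. Record the zeros.
  x = 0: [0↦2, 1↦0, 2↦4, 3↦3, 4↦1]  zeros at y ∈ {1}
  x = 1: [0↦4, 1↦3, 2↦4, 3↦1, 4↦3]  zeros at y ∈ ∅
  x = 2: [0↦4, 1↦4, 2↦2, 3↦2, 4↦3]  zeros at y ∈ ∅
  x = 3: [0↦1, 1↦2, 2↦2, 3↦0, 4↦0]  zeros at y ∈ {3, 4}
  x = 4: [0↦4, 1↦1, 2↦3, 3↦4, 4↦3]  zeros at y ∈ ∅
Collecting zeros: affine points = {(0, 1), (3, 3), (3, 4)}.
Total count |C(F_5)_aff| = 3.


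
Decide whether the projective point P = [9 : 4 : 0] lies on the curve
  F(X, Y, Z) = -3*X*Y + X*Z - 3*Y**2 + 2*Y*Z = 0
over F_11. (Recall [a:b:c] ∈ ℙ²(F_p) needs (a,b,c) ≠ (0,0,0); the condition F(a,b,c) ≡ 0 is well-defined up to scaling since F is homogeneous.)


F(9,4,0) ≡ 9 (mod 11); P is NOT on the curve.

Evaluate F(9, 4, 0) term-by-term (mod 11).
  -3*X*Y ↦ -3·9·4·1 = -108
  X*Z ↦ 1·9·1·0 = 0
  -3*Y**2 ↦ -3·1·16·1 = -48
  2*Y*Z ↦ 2·1·4·0 = 0
Sum: F(9, 4, 0) = (-108) + (0) + (-48) + (0) = -156.
Reducing mod 11: -156 ≡ 9 (mod 11).
Since F(a, b, c) ≡ 9 ≠ 0 (mod 11), P does NOT lie on the curve.


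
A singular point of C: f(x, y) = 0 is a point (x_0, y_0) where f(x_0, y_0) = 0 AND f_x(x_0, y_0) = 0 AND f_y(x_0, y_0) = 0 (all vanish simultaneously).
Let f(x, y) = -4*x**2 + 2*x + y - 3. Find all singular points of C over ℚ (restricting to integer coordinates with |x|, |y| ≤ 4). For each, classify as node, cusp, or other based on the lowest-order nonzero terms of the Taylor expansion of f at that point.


No singular points in the scanned grid; C is smooth there.

Compute partial derivatives:
  f_x = 2 - 8*x.
  f_y = 1.
f_y = 1 is a nonzero constant, so f_y never vanishes: no point (x, y) can satisfy f = f_x = f_y = 0. In particular no (x, y) ∈ {−4, ..., 4}² is singular; the curve is smooth.


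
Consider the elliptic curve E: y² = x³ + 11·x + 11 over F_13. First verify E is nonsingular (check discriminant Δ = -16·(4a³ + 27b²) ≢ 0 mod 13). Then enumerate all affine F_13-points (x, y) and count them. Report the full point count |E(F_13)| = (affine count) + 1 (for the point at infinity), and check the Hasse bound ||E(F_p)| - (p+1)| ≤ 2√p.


Affine points = {(1, 6), (1, 7), (5, 3), (5, 10), (8, 0), (10, 4), (10, 9), (12, 5), (12, 8)}; affine count = 9; |E(F_13)| = 10.

Discriminant check: Δ ∝ 4a³ + 27b² = 4·11³ + 27·11² = 4·1331 + 27·121 ≡ 11 (mod 13). Nonzero ⇒ E is nonsingular.
For each x ∈ F_13, compute rhs = x³ + 11·x + 11 mod 13, then count y ∈ F_13 with y² ≡ rhs.
  x = 0: rhs = 11, matching y values: none (0 points).
  x = 1: rhs = 10, matching y values: 6, 7 (2 points).
  x = 2: rhs = 2, matching y values: none (0 points).
  x = 3: rhs = 6, matching y values: none (0 points).
  x = 4: rhs = 2, matching y values: none (0 points).
  x = 5: rhs = 9, matching y values: 3, 10 (2 points).
  x = 6: rhs = 7, matching y values: none (0 points).
  x = 7: rhs = 2, matching y values: none (0 points).
  x = 8: rhs = 0, matching y values: 0 (1 points).
  x = 9: rhs = 7, matching y values: none (0 points).
  x = 10: rhs = 3, matching y values: 4, 9 (2 points).
  x = 11: rhs = 7, matching y values: none (0 points).
  x = 12: rhs = 12, matching y values: 5, 8 (2 points).
Total affine count: 9.
Full point count |E(F_13)| = 9 + 1 = 10.
Hasse bound: |10 − (13+1)| = |-4| = 4 ≤ 2√13 ≈ 7.2111 ✓.


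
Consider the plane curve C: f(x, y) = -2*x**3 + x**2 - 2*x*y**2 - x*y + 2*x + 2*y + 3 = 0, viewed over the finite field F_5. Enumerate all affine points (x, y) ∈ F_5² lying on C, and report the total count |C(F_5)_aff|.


Affine F_5-points: {(0, 1), (2, 0)}; count = 2.

For each of the 25 pairs (x, y) ∈ F_5², evaluate f(x, y) mod 5. Record the zeros.
  x = 0: [0↦3, 1↦0, 2↦2, 3↦4, 4↦1]  zeros at y ∈ {1}
  x = 1: [0↦4, 1↦3, 2↦3, 3↦4, 4↦1]  zeros at y ∈ ∅
  x = 2: [0↦0, 1↦1, 2↦4, 3↦4, 4↦1]  zeros at y ∈ {0}
  x = 3: [0↦4, 1↦2, 2↦3, 3↦2, 4↦4]  zeros at y ∈ ∅
  x = 4: [0↦4, 1↦4, 2↦3, 3↦1, 4↦3]  zeros at y ∈ ∅
Collecting zeros: affine points = {(0, 1), (2, 0)}.
Total count |C(F_5)_aff| = 2.


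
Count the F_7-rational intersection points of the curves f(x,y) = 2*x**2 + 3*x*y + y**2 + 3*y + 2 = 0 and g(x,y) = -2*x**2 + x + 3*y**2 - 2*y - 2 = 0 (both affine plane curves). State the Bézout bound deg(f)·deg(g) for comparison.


Common zeros: {(0, 5), (5, 4), (5, 6)}; count = 3; Bézout bound = 4.

deg(f) = 2, deg(g) = 2, so Bézout bound = 4.
Scan x ∈ F_7. For each x, list the y ∈ F_7 with f(x, y) ≡ 0 and those with g(x, y) ≡ 0 (mod 7); the common zeros in that column are the intersection.
  x = 0: f ≡ 0 at y ∈ {5, 6}; g ≡ 0 at y ∈ {5}; common: {5}.
  x = 1: f ≡ 0 at y ∈ ∅; g ≡ 0 at y ∈ ∅; common: ∅.
  x = 2: f ≡ 0 at y ∈ ∅; g ≡ 0 at y ∈ {1, 2}; common: ∅.
  x = 3: f ≡ 0 at y ∈ {4, 5}; g ≡ 0 at y ∈ ∅; common: ∅.
  x = 4: f ≡ 0 at y ∈ ∅; g ≡ 0 at y ∈ {5}; common: ∅.
  x = 5: f ≡ 0 at y ∈ {4, 6}; g ≡ 0 at y ∈ {4, 6}; common: {4, 6}.
  x = 6: f ≡ 0 at y ∈ ∅; g ≡ 0 at y ∈ {4, 6}; common: ∅.
Collecting: common zeros = {(0, 5), (5, 4), (5, 6)}, so the count is 3.
Comparison with the Bézout bound: 3 ≤ 4 = deg(f)·deg(g), as expected for curves with no common component (the affine F_7-count falls short of the bound because intersections may lie at infinity, over extension fields, or carry multiplicity).


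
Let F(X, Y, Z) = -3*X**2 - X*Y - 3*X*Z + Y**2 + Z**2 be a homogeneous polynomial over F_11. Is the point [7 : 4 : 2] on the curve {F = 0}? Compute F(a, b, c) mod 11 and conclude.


F(7,4,2) ≡ 1 (mod 11); P is NOT on the curve.

Evaluate F(7, 4, 2) term-by-term (mod 11).
  -3*X**2 ↦ -3·49·1·1 = -147
  -X*Y ↦ -1·7·4·1 = -28
  -3*X*Z ↦ -3·7·1·2 = -42
  Y**2 ↦ 1·1·16·1 = 16
  Z**2 ↦ 1·1·1·4 = 4
Sum: F(7, 4, 2) = (-147) + (-28) + (-42) + (16) + (4) = -197.
Reducing mod 11: -197 ≡ 1 (mod 11).
Since F(a, b, c) ≡ 1 ≠ 0 (mod 11), P does NOT lie on the curve.


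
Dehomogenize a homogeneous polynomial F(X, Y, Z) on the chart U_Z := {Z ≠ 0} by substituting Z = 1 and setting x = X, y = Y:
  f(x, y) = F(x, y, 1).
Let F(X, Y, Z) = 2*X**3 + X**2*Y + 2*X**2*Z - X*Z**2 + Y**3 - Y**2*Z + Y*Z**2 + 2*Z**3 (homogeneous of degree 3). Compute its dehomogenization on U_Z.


f(x, y) = 2*x**3 + x**2*y + 2*x**2 - x + y**3 - y**2 + y + 2

On U_Z we set Z = 1. Each monomial c·X^i·Y^j·Z^k in F becomes c·x^i·y^j·1^k = c·x^i·y^j.
Substituting Z = 1: F(X, Y, 1) = 2*x**3 + x**2*y + 2*x**2 - x + y**3 - y**2 + y + 2.
Note: deg(f) ≤ deg(F) = 3; strict inequality happens when F is divisible by Z (lost terms).


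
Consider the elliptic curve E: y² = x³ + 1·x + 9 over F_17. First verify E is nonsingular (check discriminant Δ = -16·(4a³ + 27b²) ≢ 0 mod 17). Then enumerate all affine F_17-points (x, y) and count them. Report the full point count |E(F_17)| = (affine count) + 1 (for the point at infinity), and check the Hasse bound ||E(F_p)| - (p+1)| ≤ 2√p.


Affine points = {(0, 3), (0, 14), (2, 6), (2, 11), (4, 3), (4, 14), (7, 6), (7, 11), (8, 6), (8, 11), (9, 4), (9, 13), (10, 4), (10, 13), (11, 5), (11, 12), (12, 7), (12, 10), (13, 3), (13, 14), (14, 8), (14, 9), (15, 4), (15, 13)}; affine count = 24; |E(F_17)| = 25.

Discriminant check: Δ ∝ 4a³ + 27b² = 4·1³ + 27·9² = 4·1 + 27·81 ≡ 15 (mod 17). Nonzero ⇒ E is nonsingular.
For each x ∈ F_17, compute rhs = x³ + 1·x + 9 mod 17, then count y ∈ F_17 with y² ≡ rhs.
  x = 0: rhs = 9, matching y values: 3, 14 (2 points).
  x = 1: rhs = 11, matching y values: none (0 points).
  x = 2: rhs = 2, matching y values: 6, 11 (2 points).
  x = 3: rhs = 5, matching y values: none (0 points).
  x = 4: rhs = 9, matching y values: 3, 14 (2 points).
  x = 5: rhs = 3, matching y values: none (0 points).
  x = 6: rhs = 10, matching y values: none (0 points).
  x = 7: rhs = 2, matching y values: 6, 11 (2 points).
  x = 8: rhs = 2, matching y values: 6, 11 (2 points).
  x = 9: rhs = 16, matching y values: 4, 13 (2 points).
  x = 10: rhs = 16, matching y values: 4, 13 (2 points).
  x = 11: rhs = 8, matching y values: 5, 12 (2 points).
  x = 12: rhs = 15, matching y values: 7, 10 (2 points).
  x = 13: rhs = 9, matching y values: 3, 14 (2 points).
  x = 14: rhs = 13, matching y values: 8, 9 (2 points).
  x = 15: rhs = 16, matching y values: 4, 13 (2 points).
  x = 16: rhs = 7, matching y values: none (0 points).
Total affine count: 24.
Full point count |E(F_17)| = 24 + 1 = 25.
Hasse bound: |25 − (17+1)| = |7| = 7 ≤ 2√17 ≈ 8.2462 ✓.


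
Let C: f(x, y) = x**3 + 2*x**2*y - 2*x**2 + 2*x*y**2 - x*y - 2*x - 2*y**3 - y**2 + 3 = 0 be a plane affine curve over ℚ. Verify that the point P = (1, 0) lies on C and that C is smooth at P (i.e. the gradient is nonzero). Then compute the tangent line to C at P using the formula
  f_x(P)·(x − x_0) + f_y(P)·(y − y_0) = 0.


Tangent line at P: -3*x + y + 3 = 0.

Step 1: f(1, 0) = 0, so P lies on C.
Step 2: partial derivatives
  f_x(x, y) = 3*x**2 + 4*x*y - 4*x + 2*y**2 - y - 2, f_y(x, y) = 2*x**2 + 4*x*y - x - 6*y**2 - 2*y.
  f_x(P) = -3, f_y(P) = 1 (gradient nonzero, so P is smooth).
Step 3: tangent line at P: -3·(x − 1) + 1·(y − 0) = 0.
Expanding: -3*x + y + 3 = 0.


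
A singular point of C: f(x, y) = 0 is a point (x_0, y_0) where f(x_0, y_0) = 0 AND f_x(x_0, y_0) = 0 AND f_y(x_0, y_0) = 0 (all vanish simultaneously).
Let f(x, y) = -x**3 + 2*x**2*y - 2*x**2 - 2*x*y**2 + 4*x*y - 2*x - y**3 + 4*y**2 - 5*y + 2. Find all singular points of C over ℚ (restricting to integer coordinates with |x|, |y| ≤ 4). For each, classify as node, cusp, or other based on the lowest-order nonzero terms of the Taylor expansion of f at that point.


Singular points: {(0, 1)}; classification: cusp.

Compute partial derivatives:
  f_x = -3*x**2 + 4*x*y - 4*x - 2*y**2 + 4*y - 2.
  f_y = 2*x**2 - 4*x*y + 4*x - 3*y**2 + 8*y - 5.
Scan x_0 ∈ {−4, ..., 4}. For each x_0, f_y(x_0, y) is a polynomial in y; find its integer roots y ∈ {−4, ..., 4}, then test f_x and f at those candidates.
  x = -4: f_y(-4, y) = -3*y**2 + 24*y + 11; no integer root y with |y| ≤ 4.
  x = -3: f_y(-3, y) = -3*y**2 + 20*y + 1; no integer root y with |y| ≤ 4.
  x = -2: f_y(-2, y) = -3*y**2 + 16*y - 5; no integer root y with |y| ≤ 4.
  x = -1: f_y(-1, y) = -3*y**2 + 12*y - 7; no integer root y with |y| ≤ 4.
  x = 0: f_y(0, y) = -3*y**2 + 8*y - 5; vanishes at y ∈ {1}. (0, 1): f_x = 0, f = 0 — SINGULAR.
  x = 1: f_y(1, y) = -3*y**2 + 4*y + 1; no integer root y with |y| ≤ 4.
  x = 2: f_y(2, y) = 11 - 3*y**2; no integer root y with |y| ≤ 4.
  x = 3: f_y(3, y) = -3*y**2 - 4*y + 25; no integer root y with |y| ≤ 4.
  x = 4: f_y(4, y) = -3*y**2 - 8*y + 43; no integer root y with |y| ≤ 4.
Only singular point on the grid: (0, 1).
Classify: substitute x = 0 + u, y = 1 + v and expand: f = -u**3 + 2*u**2*v - 2*u*v**2 - v**3 + v**2.
No constant or linear terms (consistent with a singular point). Quadratic part: v**2. Cubic part: -u**3 + 2*u**2*v - 2*u*v**2 - v**3.
The quadratic part v**2 is a perfect square, so there is a single (double) tangent line v = 0, i.e. y = 1. Restricting the cubic part to that line (v = 0) leaves -u**3 ≠ 0, so f is not divisible by v and the branch is v² ≈ u**3 to lowest order — this is a cusp.
Classification: cusp.


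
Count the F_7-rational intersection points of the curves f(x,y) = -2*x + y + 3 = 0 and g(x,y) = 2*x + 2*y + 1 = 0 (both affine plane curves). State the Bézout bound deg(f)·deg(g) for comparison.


Common zeros: {(2, 1)}; count = 1; Bézout bound = 1.

deg(f) = 1, deg(g) = 1, so Bézout bound = 1.
Scan x ∈ F_7. For each x, list the y ∈ F_7 with f(x, y) ≡ 0 and those with g(x, y) ≡ 0 (mod 7); the common zeros in that column are the intersection.
  x = 0: f ≡ 0 at y ∈ {4}; g ≡ 0 at y ∈ {3}; common: ∅.
  x = 1: f ≡ 0 at y ∈ {6}; g ≡ 0 at y ∈ {2}; common: ∅.
  x = 2: f ≡ 0 at y ∈ {1}; g ≡ 0 at y ∈ {1}; common: {1}.
  x = 3: f ≡ 0 at y ∈ {3}; g ≡ 0 at y ∈ {0}; common: ∅.
  x = 4: f ≡ 0 at y ∈ {5}; g ≡ 0 at y ∈ {6}; common: ∅.
  x = 5: f ≡ 0 at y ∈ {0}; g ≡ 0 at y ∈ {5}; common: ∅.
  x = 6: f ≡ 0 at y ∈ {2}; g ≡ 0 at y ∈ {4}; common: ∅.
Collecting: common zeros = {(2, 1)}, so the count is 1.
Comparison with the Bézout bound: 1 ≤ 1 = deg(f)·deg(g), as expected for curves with no common component (the bound is attained).


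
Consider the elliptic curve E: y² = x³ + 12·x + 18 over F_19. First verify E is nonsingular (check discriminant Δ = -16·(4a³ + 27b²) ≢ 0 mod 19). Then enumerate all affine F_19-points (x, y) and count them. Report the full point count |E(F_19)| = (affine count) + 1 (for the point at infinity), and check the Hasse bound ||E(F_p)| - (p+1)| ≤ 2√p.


Affine points = {(3, 9), (3, 10), (4, 4), (4, 15), (9, 0), (10, 6), (10, 13), (12, 3), (12, 16), (14, 2), (14, 17), (15, 1), (15, 18), (17, 9), (17, 10), (18, 9), (18, 10)}; affine count = 17; |E(F_19)| = 18.

Discriminant check: Δ ∝ 4a³ + 27b² = 4·12³ + 27·18² = 4·1728 + 27·324 ≡ 4 (mod 19). Nonzero ⇒ E is nonsingular.
For each x ∈ F_19, compute rhs = x³ + 12·x + 18 mod 19, then count y ∈ F_19 with y² ≡ rhs.
  x = 0: rhs = 18, matching y values: none (0 points).
  x = 1: rhs = 12, matching y values: none (0 points).
  x = 2: rhs = 12, matching y values: none (0 points).
  x = 3: rhs = 5, matching y values: 9, 10 (2 points).
  x = 4: rhs = 16, matching y values: 4, 15 (2 points).
  x = 5: rhs = 13, matching y values: none (0 points).
  x = 6: rhs = 2, matching y values: none (0 points).
  x = 7: rhs = 8, matching y values: none (0 points).
  x = 8: rhs = 18, matching y values: none (0 points).
  x = 9: rhs = 0, matching y values: 0 (1 points).
  x = 10: rhs = 17, matching y values: 6, 13 (2 points).
  x = 11: rhs = 18, matching y values: none (0 points).
  x = 12: rhs = 9, matching y values: 3, 16 (2 points).
  x = 13: rhs = 15, matching y values: none (0 points).
  x = 14: rhs = 4, matching y values: 2, 17 (2 points).
  x = 15: rhs = 1, matching y values: 1, 18 (2 points).
  x = 16: rhs = 12, matching y values: none (0 points).
  x = 17: rhs = 5, matching y values: 9, 10 (2 points).
  x = 18: rhs = 5, matching y values: 9, 10 (2 points).
Total affine count: 17.
Full point count |E(F_19)| = 17 + 1 = 18.
Hasse bound: |18 − (19+1)| = |-2| = 2 ≤ 2√19 ≈ 8.7178 ✓.
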